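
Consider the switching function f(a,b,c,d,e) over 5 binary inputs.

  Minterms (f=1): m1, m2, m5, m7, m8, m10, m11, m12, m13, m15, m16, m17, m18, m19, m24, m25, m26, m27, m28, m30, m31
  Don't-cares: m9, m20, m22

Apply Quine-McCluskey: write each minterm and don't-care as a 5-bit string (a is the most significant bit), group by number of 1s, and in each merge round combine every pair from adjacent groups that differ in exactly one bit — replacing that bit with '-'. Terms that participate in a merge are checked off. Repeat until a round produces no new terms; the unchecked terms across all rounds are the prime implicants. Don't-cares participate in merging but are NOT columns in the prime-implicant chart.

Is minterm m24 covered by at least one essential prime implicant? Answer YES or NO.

YES

[col 0] 00001*, 00010*, 00101*, 00111*, 01000*, 01001*, 01010*, 01011*, 01100*, 01101*, 01111*, 10000*, 10001*, 10010*, 10011*, 10100*, 10110*, 11000*, 11001*, 11010*, 11011*, 11100*, 11110*, 11111*
[col 1] -0001*, -0010*, -1000*, -1001*, -1010*, -1011*, -1100*, -1111*, 0-001*, 0-010*, 0-101*, 0-111*, 00-01*, 001-1*, 01-00*, 01-01*, 01-11*, 010-0*, 010-1*, 0100-*, 0101-*, 011-1*, 0110-*, 1-000*, 1-001*, 1-010*, 1-011*, 1-100*, 1-110*, 10-00*, 10-10*, 100-0*, 100-1*, 1000-*, 1001-*, 101-0*, 11-00*, 11-10*, 11-11*, 110-0*, 110-1*, 1100-*, 1101-*, 111-0*, 1111-*
[col 2] --001, --010, -1-00, -1-11, -10-0*, -10-1*, -100-*, -101-*, 0--01, 0-1-1, 01--1, 01-0-, 010--*, 1--00*, 1--10*, 1-0-0*, 1-0-1*, 1-00-*, 1-01-*, 1-1-0*, 10--0*, 100--*, 11--0*, 11-1-, 110--*
[col 3] -10--, 1---0, 1-0--
Prime implicants: --001, --010, -1-00, -1-11, -10--, 0--01, 0-1-1, 01--1, 01-0-, 1---0, 1-0--, 11-1-
PI chart (minterm → PIs covering it):
  1 | --001,0--01
  2 | --010  (sole → essential)
  5 | 0--01,0-1-1
  7 | 0-1-1  (sole → essential)
  8 | -1-00,-10--,01-0-
  10 | --010,-10--
  11 | -1-11,-10--,01--1
  12 | -1-00,01-0-
  13 | 0--01,0-1-1,01--1,01-0-
  15 | -1-11,0-1-1,01--1
  16 | 1---0,1-0--
  17 | --001,1-0--
  18 | --010,1---0,1-0--
  19 | 1-0--  (sole → essential)
  24 | -1-00,-10--,1---0,1-0--
  25 | --001,-10--,1-0--
  26 | --010,-10--,1---0,1-0--,11-1-
  27 | -1-11,-10--,1-0--,11-1-
  28 | -1-00,1---0
  30 | 1---0,11-1-
  31 | -1-11,11-1-
Essential prime implicants: --010, 0-1-1, 1-0--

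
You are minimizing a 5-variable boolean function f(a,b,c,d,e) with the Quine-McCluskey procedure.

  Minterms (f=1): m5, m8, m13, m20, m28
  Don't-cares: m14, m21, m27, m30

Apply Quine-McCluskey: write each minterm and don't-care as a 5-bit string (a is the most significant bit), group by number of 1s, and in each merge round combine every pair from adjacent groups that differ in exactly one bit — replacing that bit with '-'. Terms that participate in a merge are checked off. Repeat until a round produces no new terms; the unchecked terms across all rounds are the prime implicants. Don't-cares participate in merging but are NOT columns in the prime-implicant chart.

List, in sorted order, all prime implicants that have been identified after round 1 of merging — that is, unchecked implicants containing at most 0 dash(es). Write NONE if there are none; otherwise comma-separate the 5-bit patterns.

[col 0] 00101*, 01000, 01101*, 01110*, 10100*, 10101*, 11011, 11100*, 11110*
[col 1] -0101, -1110, 0-101, 1-100, 1010-, 111-0
Prime implicants: -0101, -1110, 0-101, 01000, 1-100, 1010-, 11011, 111-0

01000, 11011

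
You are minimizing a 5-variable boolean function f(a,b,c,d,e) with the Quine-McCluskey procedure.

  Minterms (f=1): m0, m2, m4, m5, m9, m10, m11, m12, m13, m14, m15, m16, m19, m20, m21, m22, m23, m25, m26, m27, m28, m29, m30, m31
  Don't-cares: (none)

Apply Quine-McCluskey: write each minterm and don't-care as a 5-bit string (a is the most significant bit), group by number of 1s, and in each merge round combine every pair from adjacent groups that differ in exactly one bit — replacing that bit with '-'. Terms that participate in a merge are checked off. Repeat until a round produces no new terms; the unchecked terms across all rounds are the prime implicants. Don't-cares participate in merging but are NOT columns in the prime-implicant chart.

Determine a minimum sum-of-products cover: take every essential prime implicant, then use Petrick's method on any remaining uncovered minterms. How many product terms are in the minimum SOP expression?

Round 0: 00000✓ 00010✓ 00100✓ 00101✓ 01001✓ 01010✓ 01011✓ 01100✓ 01101✓ 01110✓ 01111✓ 10000✓ 10011✓ 10100✓ 10101✓ 10110✓ 10111✓ 11001✓ 11010✓ 11011✓ 11100✓ 11101✓ 11110✓ 11111✓
Round 1: -0000✓ -0100✓ -0101✓ -1001✓ -1010✓ -1011✓ -1100✓ -1101✓ -1110✓ -1111✓ 0-010 0-100✓ 0-101✓ 00-00✓ 000-0 0010-✓ 01-01✓ 01-10✓ 01-11✓ 010-1✓ 0101-✓ 011-0✓ 011-1✓ 0110-✓ 0111-✓ 1-011✓ 1-100✓ 1-101✓ 1-110✓ 1-111✓ 10-00✓ 10-11✓ 101-0✓ 101-1✓ 1010-✓ 1011-✓ 11-01✓ 11-10✓ 11-11✓ 110-1✓ 1101-✓ 111-0✓ 111-1✓ 1110-✓ 1111-✓
Round 2: --100✓ --101✓ -0-00 -010-✓ -1-01✓ -1-10✓ -1-11✓ -10-1✓ -101-✓ -11-0✓ -11-1✓ -110-✓ -111-✓ 0-10-✓ 01--1✓ 01-1-✓ 011--✓ 1--11 1-1-0✓ 1-1-1✓ 1-10-✓ 1-11-✓ 101--✓ 11--1✓ 11-1-✓ 111--✓
Round 3: --10- -1--1 -1-1- -11-- 1-1--
PIs = {--10-, -0-00, -1--1, -1-1-, -11--, 0-010, 000-0, 1--11, 1-1--}
Coverage chart:
  m0: -0-00,000-0
  m2: 0-010,000-0
  m4: --10-,-0-00
  m5: --10- ←essential
  m9: -1--1 ←essential
  m10: -1-1-,0-010
  m11: -1--1,-1-1-
  m12: --10-,-11--
  m13: --10-,-1--1,-11--
  m14: -1-1-,-11--
  m15: -1--1,-1-1-,-11--
  m16: -0-00 ←essential
  m19: 1--11 ←essential
  m20: --10-,-0-00,1-1--
  m21: --10-,1-1--
  m22: 1-1-- ←essential
  m23: 1--11,1-1--
  m25: -1--1 ←essential
  m26: -1-1- ←essential
  m27: -1--1,-1-1-,1--11
  m28: --10-,-11--,1-1--
  m29: --10-,-1--1,-11--,1-1--
  m30: -1-1-,-11--,1-1--
  m31: -1--1,-1-1-,-11--,1--11,1-1--
Essential: --10-, -0-00, -1--1, -1-1-, 1--11, 1-1--
Petrick residual → 0-010
Min cover (7 terms): cd' + b'd'e' + be + bd + a'c'de' + ade + ac

7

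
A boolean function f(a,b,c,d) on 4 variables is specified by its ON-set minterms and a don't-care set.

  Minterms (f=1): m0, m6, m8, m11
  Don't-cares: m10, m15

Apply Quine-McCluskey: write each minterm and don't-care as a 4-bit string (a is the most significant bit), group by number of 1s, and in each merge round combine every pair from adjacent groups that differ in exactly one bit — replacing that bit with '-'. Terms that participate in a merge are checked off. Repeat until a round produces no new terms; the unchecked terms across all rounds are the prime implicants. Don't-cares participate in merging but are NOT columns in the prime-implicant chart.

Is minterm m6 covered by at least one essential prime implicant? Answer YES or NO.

Round 0: 0000✓ 0110 1000✓ 1010✓ 1011✓ 1111✓
Round 1: -000 1-11 10-0 101-
PIs = {-000, 0110, 1-11, 10-0, 101-}
Coverage chart:
  m0: -000 ←essential
  m6: 0110 ←essential
  m8: -000,10-0
  m11: 1-11,101-
Essential: -000, 0110

YES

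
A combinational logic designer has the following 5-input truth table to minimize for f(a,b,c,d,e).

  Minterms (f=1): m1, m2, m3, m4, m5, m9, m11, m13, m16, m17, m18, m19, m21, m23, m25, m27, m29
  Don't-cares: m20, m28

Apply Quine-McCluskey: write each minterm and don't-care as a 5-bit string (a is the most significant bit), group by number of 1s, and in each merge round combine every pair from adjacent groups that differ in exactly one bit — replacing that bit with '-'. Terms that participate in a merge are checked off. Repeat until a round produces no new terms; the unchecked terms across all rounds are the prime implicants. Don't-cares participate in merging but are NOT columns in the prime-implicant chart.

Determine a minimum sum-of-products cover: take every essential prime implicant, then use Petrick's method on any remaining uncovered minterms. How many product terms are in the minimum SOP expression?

Round 0: 00001✓ 00010✓ 00011✓ 00100✓ 00101✓ 01001✓ 01011✓ 01101✓ 10000✓ 10001✓ 10010✓ 10011✓ 10100✓ 10101✓ 10111✓ 11001✓ 11011✓ 11100✓ 11101✓
Round 1: -0001✓ -0010✓ -0011✓ -0100✓ -0101✓ -1001✓ -1011✓ -1101✓ 0-001✓ 0-011✓ 0-101✓ 00-01✓ 000-1✓ 0001-✓ 0010-✓ 01-01✓ 010-1✓ 1-001✓ 1-011✓ 1-100✓ 1-101✓ 10-00✓ 10-01✓ 10-11✓ 100-0✓ 100-1✓ 1000-✓ 1001-✓ 101-1✓ 1010-✓ 11-01✓ 110-1✓ 1110-✓
Round 2: --001✓ --011✓ --101✓ -0-01✓ -00-1✓ -001- -010- -1-01✓ -10-1✓ 0--01✓ 0-0-1✓ 1--01✓ 1-0-1✓ 1-10- 10--1 10-0- 100--
Round 3: ---01 --0-1
PIs = {---01, --0-1, -001-, -010-, 1-10-, 10--1, 10-0-, 100--}
Coverage chart:
  m1: ---01,--0-1
  m2: -001- ←essential
  m3: --0-1,-001-
  m4: -010- ←essential
  m5: ---01,-010-
  m9: ---01,--0-1
  m11: --0-1 ←essential
  m13: ---01 ←essential
  m16: 10-0-,100--
  m17: ---01,--0-1,10--1,10-0-,100--
  m18: -001-,100--
  m19: --0-1,-001-,10--1,100--
  m21: ---01,-010-,1-10-,10--1,10-0-
  m23: 10--1 ←essential
  m25: ---01,--0-1
  m27: --0-1 ←essential
  m29: ---01,1-10-
Essential: ---01, --0-1, -001-, -010-, 10--1
Petrick residual → 10-0-
Min cover (6 terms): d'e + c'e + b'c'd + b'cd' + ab'e + ab'd'

6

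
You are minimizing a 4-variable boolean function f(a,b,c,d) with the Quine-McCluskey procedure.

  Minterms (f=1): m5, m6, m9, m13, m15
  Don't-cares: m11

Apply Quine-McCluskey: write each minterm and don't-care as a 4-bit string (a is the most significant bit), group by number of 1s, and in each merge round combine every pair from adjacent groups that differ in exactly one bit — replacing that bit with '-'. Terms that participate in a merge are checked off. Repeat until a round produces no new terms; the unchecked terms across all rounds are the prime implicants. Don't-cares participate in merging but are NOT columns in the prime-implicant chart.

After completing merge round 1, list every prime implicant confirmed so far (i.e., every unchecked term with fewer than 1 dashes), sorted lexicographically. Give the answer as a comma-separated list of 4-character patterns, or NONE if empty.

0110

size-2^0 implicants → 0101(✓)  0110  1001(✓)  1011(✓)  1101(✓)  1111(✓)
size-2^1 implicants → -101  1-01(✓)  1-11(✓)  10-1(✓)  11-1(✓)
size-2^2 implicants → 1--1
Unchecked terms (primes): -101, 0110, 1--1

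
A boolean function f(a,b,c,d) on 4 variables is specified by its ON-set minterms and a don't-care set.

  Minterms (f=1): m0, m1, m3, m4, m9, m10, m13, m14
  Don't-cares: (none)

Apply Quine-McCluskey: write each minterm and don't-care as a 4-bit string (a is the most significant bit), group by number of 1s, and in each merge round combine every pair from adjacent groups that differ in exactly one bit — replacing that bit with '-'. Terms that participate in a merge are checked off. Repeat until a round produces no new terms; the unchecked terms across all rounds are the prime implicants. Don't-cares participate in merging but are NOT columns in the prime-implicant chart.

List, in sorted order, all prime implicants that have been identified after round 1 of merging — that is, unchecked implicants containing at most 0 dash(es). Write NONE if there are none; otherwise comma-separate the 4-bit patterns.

[col 0] 0000*, 0001*, 0011*, 0100*, 1001*, 1010*, 1101*, 1110*
[col 1] -001, 0-00, 00-1, 000-, 1-01, 1-10
Prime implicants: -001, 0-00, 00-1, 000-, 1-01, 1-10

NONE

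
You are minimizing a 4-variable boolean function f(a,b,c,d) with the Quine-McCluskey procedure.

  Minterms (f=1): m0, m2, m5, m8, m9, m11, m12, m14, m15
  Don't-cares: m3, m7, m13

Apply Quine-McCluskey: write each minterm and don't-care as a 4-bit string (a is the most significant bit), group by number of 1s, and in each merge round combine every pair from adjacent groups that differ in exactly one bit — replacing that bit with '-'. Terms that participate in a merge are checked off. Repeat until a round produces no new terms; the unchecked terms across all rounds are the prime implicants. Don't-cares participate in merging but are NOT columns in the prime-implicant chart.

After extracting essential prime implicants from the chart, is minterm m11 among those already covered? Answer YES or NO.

NO

[col 0] 0000*, 0010*, 0011*, 0101*, 0111*, 1000*, 1001*, 1011*, 1100*, 1101*, 1110*, 1111*
[col 1] -000, -011*, -101*, -111*, 0-11*, 00-0, 001-, 01-1*, 1-00*, 1-01*, 1-11*, 10-1*, 100-*, 11-0*, 11-1*, 110-*, 111-*
[col 2] --11, -1-1, 1--1, 1-0-, 11--
Prime implicants: --11, -000, -1-1, 00-0, 001-, 1--1, 1-0-, 11--
PI chart (minterm → PIs covering it):
  0 | -000,00-0
  2 | 00-0,001-
  5 | -1-1  (sole → essential)
  8 | -000,1-0-
  9 | 1--1,1-0-
  11 | --11,1--1
  12 | 1-0-,11--
  14 | 11--  (sole → essential)
  15 | --11,-1-1,1--1,11--
Essential prime implicants: -1-1, 11--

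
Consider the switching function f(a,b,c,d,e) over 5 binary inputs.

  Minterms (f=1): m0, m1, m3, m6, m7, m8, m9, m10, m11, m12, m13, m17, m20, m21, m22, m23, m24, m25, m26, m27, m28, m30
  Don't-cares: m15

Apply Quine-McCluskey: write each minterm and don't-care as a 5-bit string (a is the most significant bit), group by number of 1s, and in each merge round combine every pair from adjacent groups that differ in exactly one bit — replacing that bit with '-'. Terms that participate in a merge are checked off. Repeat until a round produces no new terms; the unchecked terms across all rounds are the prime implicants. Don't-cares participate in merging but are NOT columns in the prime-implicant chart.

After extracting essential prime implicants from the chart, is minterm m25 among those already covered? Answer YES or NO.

YES

size-2^0 implicants → 00000(✓)  00001(✓)  00011(✓)  00110(✓)  00111(✓)  01000(✓)  01001(✓)  01010(✓)  01011(✓)  01100(✓)  01101(✓)  01111(✓)  10001(✓)  10100(✓)  10101(✓)  10110(✓)  10111(✓)  11000(✓)  11001(✓)  11010(✓)  11011(✓)  11100(✓)  11110(✓)
size-2^1 implicants → -0001(✓)  -0110(✓)  -0111(✓)  -1000(✓)  -1001(✓)  -1010(✓)  -1011(✓)  -1100(✓)  0-000(✓)  0-001(✓)  0-011(✓)  0-111(✓)  00-11(✓)  000-1(✓)  0000-(✓)  0011-(✓)  01-00(✓)  01-01(✓)  01-11(✓)  010-0(✓)  010-1(✓)  0100-(✓)  0101-(✓)  011-1(✓)  0110-(✓)  1-001(✓)  1-100(✓)  1-110(✓)  10-01  101-0(✓)  101-1(✓)  1010-(✓)  1011-(✓)  11-00(✓)  11-10(✓)  110-0(✓)  110-1(✓)  1100-(✓)  1101-(✓)  111-0(✓)
size-2^2 implicants → --001  -011-  -1-00  -10-0(✓)  -10-1(✓)  -100-(✓)  -101-(✓)  0--11  0-0-1  0-00-  01--1  01-0-  010--(✓)  1-1-0  101--  11--0  110--(✓)
size-2^3 implicants → -10--
Unchecked terms (primes): --001, -011-, -1-00, -10--, 0--11, 0-0-1, 0-00-, 01--1, 01-0-, 1-1-0, 10-01, 101--, 11--0
Minterm coverage:
  m0 ⊆ 0-00- [E]
  m1 ⊆ --001,0-0-1,0-00-
  m3 ⊆ 0--11,0-0-1
  m6 ⊆ -011- [E]
  m7 ⊆ -011-,0--11
  m8 ⊆ -1-00,-10--,0-00-,01-0-
  m9 ⊆ --001,-10--,0-0-1,0-00-,01--1,01-0-
  m10 ⊆ -10-- [E]
  m11 ⊆ -10--,0--11,0-0-1,01--1
  m12 ⊆ -1-00,01-0-
  m13 ⊆ 01--1,01-0-
  m17 ⊆ --001,10-01
  m20 ⊆ 1-1-0,101--
  m21 ⊆ 10-01,101--
  m22 ⊆ -011-,1-1-0,101--
  m23 ⊆ -011-,101--
  m24 ⊆ -1-00,-10--,11--0
  m25 ⊆ --001,-10--
  m26 ⊆ -10--,11--0
  m27 ⊆ -10-- [E]
  m28 ⊆ -1-00,1-1-0,11--0
  m30 ⊆ 1-1-0,11--0
E = {-011-, -10--, 0-00-}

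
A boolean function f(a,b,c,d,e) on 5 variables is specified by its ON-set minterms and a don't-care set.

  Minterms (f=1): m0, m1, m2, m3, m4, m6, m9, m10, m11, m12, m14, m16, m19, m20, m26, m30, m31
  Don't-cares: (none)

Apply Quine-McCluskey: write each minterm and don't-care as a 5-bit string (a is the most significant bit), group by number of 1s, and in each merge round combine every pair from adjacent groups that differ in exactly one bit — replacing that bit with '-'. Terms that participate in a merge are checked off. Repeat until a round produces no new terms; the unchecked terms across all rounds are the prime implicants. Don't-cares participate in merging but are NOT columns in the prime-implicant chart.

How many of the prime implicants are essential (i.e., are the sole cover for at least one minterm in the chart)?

Round 0: 00000✓ 00001✓ 00010✓ 00011✓ 00100✓ 00110✓ 01001✓ 01010✓ 01011✓ 01100✓ 01110✓ 10000✓ 10011✓ 10100✓ 11010✓ 11110✓ 11111✓
Round 1: -0000✓ -0011 -0100✓ -1010✓ -1110✓ 0-001✓ 0-010✓ 0-011✓ 0-100✓ 0-110✓ 00-00✓ 00-10✓ 000-0✓ 000-1✓ 0000-✓ 0001-✓ 001-0✓ 01-10✓ 010-1✓ 0101-✓ 011-0✓ 10-00✓ 11-10✓ 1111-
Round 2: -0-00 -1-10 0--10 0-0-1 0-01- 0-1-0 00--0 000--
PIs = {-0-00, -0011, -1-10, 0--10, 0-0-1, 0-01-, 0-1-0, 00--0, 000--, 1111-}
Coverage chart:
  m0: -0-00,00--0,000--
  m1: 0-0-1,000--
  m2: 0--10,0-01-,00--0,000--
  m3: -0011,0-0-1,0-01-,000--
  m4: -0-00,0-1-0,00--0
  m6: 0--10,0-1-0,00--0
  m9: 0-0-1 ←essential
  m10: -1-10,0--10,0-01-
  m11: 0-0-1,0-01-
  m12: 0-1-0 ←essential
  m14: -1-10,0--10,0-1-0
  m16: -0-00 ←essential
  m19: -0011 ←essential
  m20: -0-00 ←essential
  m26: -1-10 ←essential
  m30: -1-10,1111-
  m31: 1111- ←essential
Essential: -0-00, -0011, -1-10, 0-0-1, 0-1-0, 1111-

6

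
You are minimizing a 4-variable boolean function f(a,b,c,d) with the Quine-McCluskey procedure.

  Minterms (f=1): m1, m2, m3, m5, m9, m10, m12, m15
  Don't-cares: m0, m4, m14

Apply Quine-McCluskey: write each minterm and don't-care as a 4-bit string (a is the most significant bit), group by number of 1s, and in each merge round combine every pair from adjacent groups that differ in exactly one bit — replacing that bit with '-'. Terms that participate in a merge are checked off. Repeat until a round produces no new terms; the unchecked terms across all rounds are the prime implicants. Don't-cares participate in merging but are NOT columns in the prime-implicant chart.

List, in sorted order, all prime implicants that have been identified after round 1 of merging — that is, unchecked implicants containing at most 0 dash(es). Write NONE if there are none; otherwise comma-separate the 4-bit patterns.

NONE

size-2^0 implicants → 0000(✓)  0001(✓)  0010(✓)  0011(✓)  0100(✓)  0101(✓)  1001(✓)  1010(✓)  1100(✓)  1110(✓)  1111(✓)
size-2^1 implicants → -001  -010  -100  0-00(✓)  0-01(✓)  00-0(✓)  00-1(✓)  000-(✓)  001-(✓)  010-(✓)  1-10  11-0  111-
size-2^2 implicants → 0-0-  00--
Unchecked terms (primes): -001, -010, -100, 0-0-, 00--, 1-10, 11-0, 111-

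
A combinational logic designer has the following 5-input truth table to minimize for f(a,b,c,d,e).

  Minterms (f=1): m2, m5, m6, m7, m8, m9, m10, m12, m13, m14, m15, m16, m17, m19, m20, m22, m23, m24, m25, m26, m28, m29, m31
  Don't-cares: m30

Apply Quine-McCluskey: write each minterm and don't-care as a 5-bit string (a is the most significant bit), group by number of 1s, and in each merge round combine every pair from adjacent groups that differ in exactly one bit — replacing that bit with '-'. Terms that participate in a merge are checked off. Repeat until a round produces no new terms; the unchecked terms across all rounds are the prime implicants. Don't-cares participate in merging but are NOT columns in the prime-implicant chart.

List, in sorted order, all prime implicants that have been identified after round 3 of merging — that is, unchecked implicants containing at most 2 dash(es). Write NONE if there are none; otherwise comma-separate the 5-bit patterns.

size-2^0 implicants → 00010(✓)  00101(✓)  00110(✓)  00111(✓)  01000(✓)  01001(✓)  01010(✓)  01100(✓)  01101(✓)  01110(✓)  01111(✓)  10000(✓)  10001(✓)  10011(✓)  10100(✓)  10110(✓)  10111(✓)  11000(✓)  11001(✓)  11010(✓)  11100(✓)  11101(✓)  11110(✓)  11111(✓)
size-2^1 implicants → -0110(✓)  -0111(✓)  -1000(✓)  -1001(✓)  -1010(✓)  -1100(✓)  -1101(✓)  -1110(✓)  -1111(✓)  0-010(✓)  0-101(✓)  0-110(✓)  0-111(✓)  00-10(✓)  001-1(✓)  0011-(✓)  01-00(✓)  01-01(✓)  01-10(✓)  010-0(✓)  0100-(✓)  011-0(✓)  011-1(✓)  0110-(✓)  0111-(✓)  1-000(✓)  1-001(✓)  1-100(✓)  1-110(✓)  1-111(✓)  10-00(✓)  10-11  100-1  1000-(✓)  101-0(✓)  1011-(✓)  11-00(✓)  11-01(✓)  11-10(✓)  110-0(✓)  1100-(✓)  111-0(✓)  111-1(✓)  1110-(✓)  1111-(✓)
size-2^2 implicants → --110(✓)  --111(✓)  -011-(✓)  -1-00(✓)  -1-01(✓)  -1-10(✓)  -10-0(✓)  -100-(✓)  -11-0(✓)  -11-1(✓)  -110-(✓)  -111-(✓)  0--10  0-1-1  0-11-(✓)  01--0(✓)  01-0-(✓)  011--(✓)  1--00  1-00-  1-1-0  1-11-(✓)  11--0(✓)  11-0-(✓)  111--(✓)
size-2^3 implicants → --11-  -1--0  -1-0-  -11--
Unchecked terms (primes): --11-, -1--0, -1-0-, -11--, 0--10, 0-1-1, 1--00, 1-00-, 1-1-0, 10-11, 100-1

0--10, 0-1-1, 1--00, 1-00-, 1-1-0, 10-11, 100-1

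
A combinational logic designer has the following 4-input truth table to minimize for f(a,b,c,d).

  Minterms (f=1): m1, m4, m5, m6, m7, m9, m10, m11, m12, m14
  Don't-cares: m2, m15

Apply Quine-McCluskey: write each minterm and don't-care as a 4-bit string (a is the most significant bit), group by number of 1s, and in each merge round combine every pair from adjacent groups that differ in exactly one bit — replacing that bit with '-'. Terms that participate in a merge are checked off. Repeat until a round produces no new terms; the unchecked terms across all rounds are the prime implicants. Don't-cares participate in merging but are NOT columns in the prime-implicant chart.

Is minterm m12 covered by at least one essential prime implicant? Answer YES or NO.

[col 0] 0001*, 0010*, 0100*, 0101*, 0110*, 0111*, 1001*, 1010*, 1011*, 1100*, 1110*, 1111*
[col 1] -001, -010*, -100*, -110*, -111*, 0-01, 0-10*, 01-0*, 01-1*, 010-*, 011-*, 1-10*, 1-11*, 10-1, 101-*, 11-0*, 111-*
[col 2] --10, -1-0, -11-, 01--, 1-1-
Prime implicants: --10, -001, -1-0, -11-, 0-01, 01--, 1-1-, 10-1
PI chart (minterm → PIs covering it):
  1 | -001,0-01
  4 | -1-0,01--
  5 | 0-01,01--
  6 | --10,-1-0,-11-,01--
  7 | -11-,01--
  9 | -001,10-1
  10 | --10,1-1-
  11 | 1-1-,10-1
  12 | -1-0  (sole → essential)
  14 | --10,-1-0,-11-,1-1-
Essential prime implicants: -1-0

YES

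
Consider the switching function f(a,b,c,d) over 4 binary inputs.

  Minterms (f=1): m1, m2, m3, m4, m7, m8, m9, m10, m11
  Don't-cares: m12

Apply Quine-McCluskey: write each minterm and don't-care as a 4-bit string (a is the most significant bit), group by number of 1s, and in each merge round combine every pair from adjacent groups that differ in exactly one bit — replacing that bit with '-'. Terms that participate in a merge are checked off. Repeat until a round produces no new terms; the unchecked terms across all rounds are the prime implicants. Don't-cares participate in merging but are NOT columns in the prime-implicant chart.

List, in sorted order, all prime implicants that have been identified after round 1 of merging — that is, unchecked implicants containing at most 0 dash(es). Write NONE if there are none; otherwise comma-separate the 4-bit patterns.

NONE

Round 0: 0001✓ 0010✓ 0011✓ 0100✓ 0111✓ 1000✓ 1001✓ 1010✓ 1011✓ 1100✓
Round 1: -001✓ -010✓ -011✓ -100 0-11 00-1✓ 001-✓ 1-00 10-0✓ 10-1✓ 100-✓ 101-✓
Round 2: -0-1 -01- 10--
PIs = {-0-1, -01-, -100, 0-11, 1-00, 10--}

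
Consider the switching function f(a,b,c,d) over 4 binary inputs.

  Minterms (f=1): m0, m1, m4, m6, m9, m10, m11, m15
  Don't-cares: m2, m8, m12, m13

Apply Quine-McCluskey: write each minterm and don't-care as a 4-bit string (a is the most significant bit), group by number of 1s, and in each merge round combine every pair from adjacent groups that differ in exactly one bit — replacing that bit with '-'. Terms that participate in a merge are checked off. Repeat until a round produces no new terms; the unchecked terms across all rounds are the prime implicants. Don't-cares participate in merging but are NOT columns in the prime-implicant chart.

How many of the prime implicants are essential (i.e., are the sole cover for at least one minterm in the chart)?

size-2^0 implicants → 0000(✓)  0001(✓)  0010(✓)  0100(✓)  0110(✓)  1000(✓)  1001(✓)  1010(✓)  1011(✓)  1100(✓)  1101(✓)  1111(✓)
size-2^1 implicants → -000(✓)  -001(✓)  -010(✓)  -100(✓)  0-00(✓)  0-10(✓)  00-0(✓)  000-(✓)  01-0(✓)  1-00(✓)  1-01(✓)  1-11(✓)  10-0(✓)  10-1(✓)  100-(✓)  101-(✓)  11-1(✓)  110-(✓)
size-2^2 implicants → --00  -0-0  -00-  0--0  1--1  1-0-  10--
Unchecked terms (primes): --00, -0-0, -00-, 0--0, 1--1, 1-0-, 10--
Minterm coverage:
  m0 ⊆ --00,-0-0,-00-,0--0
  m1 ⊆ -00- [E]
  m4 ⊆ --00,0--0
  m6 ⊆ 0--0 [E]
  m9 ⊆ -00-,1--1,1-0-,10--
  m10 ⊆ -0-0,10--
  m11 ⊆ 1--1,10--
  m15 ⊆ 1--1 [E]
E = {-00-, 0--0, 1--1}

3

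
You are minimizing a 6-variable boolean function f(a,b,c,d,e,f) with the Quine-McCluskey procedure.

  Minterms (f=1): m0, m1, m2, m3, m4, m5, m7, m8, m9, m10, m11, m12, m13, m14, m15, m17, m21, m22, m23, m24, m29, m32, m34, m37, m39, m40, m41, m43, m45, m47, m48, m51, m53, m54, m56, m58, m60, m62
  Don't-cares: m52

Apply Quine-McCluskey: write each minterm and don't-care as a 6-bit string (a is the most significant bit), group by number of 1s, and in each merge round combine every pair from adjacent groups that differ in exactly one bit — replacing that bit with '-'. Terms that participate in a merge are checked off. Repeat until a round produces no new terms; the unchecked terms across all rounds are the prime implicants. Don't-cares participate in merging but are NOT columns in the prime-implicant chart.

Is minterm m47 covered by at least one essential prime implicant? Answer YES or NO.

[col 0] 000000*, 000001*, 000010*, 000011*, 000100*, 000101*, 000111*, 001000*, 001001*, 001010*, 001011*, 001100*, 001101*, 001110*, 001111*, 010001*, 010101*, 010110*, 010111*, 011000*, 011101*, 100000*, 100010*, 100101*, 100111*, 101000*, 101001*, 101011*, 101101*, 101111*, 110000*, 110011, 110100*, 110101*, 110110*, 111000*, 111010*, 111100*, 111110*
[col 1] -00000*, -00010*, -00101*, -00111*, -01000*, -01001*, -01011*, -01101*, -01111*, -10101*, -10110, -11000*, 0-0001*, 0-0101*, 0-0111*, 0-1000*, 0-1101*, 00-000*, 00-001*, 00-010*, 00-011*, 00-100*, 00-101*, 00-111*, 000-00*, 000-01*, 000-11*, 0000-0*, 0000-1*, 00000-*, 00001-*, 0001-1*, 00010-*, 001-00*, 001-01*, 001-10*, 001-11*, 0010-0*, 0010-1*, 00100-*, 00101-*, 0011-0*, 0011-1*, 00110-*, 00111-*, 01-101*, 010-01*, 0101-1*, 01011-, 1-0000*, 1-0101*, 1-1000*, 10-000*, 10-101*, 10-111*, 1000-0*, 1001-1*, 101-01*, 101-11*, 1010-1*, 10100-*, 1011-1*, 11-000*, 11-100*, 11-110*, 110-00*, 1101-0*, 11010-, 111-00*, 111-10*, 1110-0*, 1111-0*
[col 2] --0101, --1000, -0-000, -0-101*, -0-111*, -000-0, -001-1*, -01-01*, -01-11*, -010-1*, -0100-, -011-1*, 0--101, 0-0-01, 0-01-1, 00--00*, 00--01*, 00--11*, 00-0-0*, 00-0-1*, 00-00-*, 00-01-*, 00-1-1*, 00-10-*, 000--1*, 000-0-*, 0000--*, 001--0*, 001--1*, 001-0-*, 001-1-*, 0010--*, 0011--*, 1--000, 10-1-1*, 101--1*, 11--00, 11-1-0, 111--0
[col 3] -0-1-1, -01--1, 00---1, 00--0-, 00-0--, 001---
Prime implicants: --0101, --1000, -0-000, -0-1-1, -000-0, -01--1, -0100-, -10110, 0--101, 0-0-01, 0-01-1, 00---1, 00--0-, 00-0--, 001---, 01011-, 1--000, 11--00, 11-1-0, 110011, 11010-, 111--0
PI chart (minterm → PIs covering it):
  0 | -0-000,-000-0,00--0-,00-0--
  1 | 0-0-01,00---1,00--0-,00-0--
  2 | -000-0,00-0--
  3 | 00---1,00-0--
  4 | 00--0-  (sole → essential)
  5 | --0101,-0-1-1,0--101,0-0-01,0-01-1,00---1,00--0-
  7 | -0-1-1,0-01-1,00---1
  8 | --1000,-0-000,-0100-,00--0-,00-0--,001---
  9 | -01--1,-0100-,00---1,00--0-,00-0--,001---
  10 | 00-0--,001---
  11 | -01--1,00---1,00-0--,001---
  12 | 00--0-,001---
  13 | -0-1-1,-01--1,0--101,00---1,00--0-,001---
  14 | 001---  (sole → essential)
  15 | -0-1-1,-01--1,00---1,001---
  17 | 0-0-01  (sole → essential)
  21 | --0101,0--101,0-0-01,0-01-1
  22 | -10110,01011-
  23 | 0-01-1,01011-
  24 | --1000  (sole → essential)
  29 | 0--101  (sole → essential)
  32 | -0-000,-000-0,1--000
  34 | -000-0  (sole → essential)
  37 | --0101,-0-1-1
  39 | -0-1-1  (sole → essential)
  40 | --1000,-0-000,-0100-,1--000
  41 | -01--1,-0100-
  43 | -01--1  (sole → essential)
  45 | -0-1-1,-01--1
  47 | -0-1-1,-01--1
  48 | 1--000,11--00
  51 | 110011  (sole → essential)
  53 | --0101,11010-
  54 | -10110,11-1-0
  56 | --1000,1--000,11--00,111--0
  58 | 111--0  (sole → essential)
  60 | 11--00,11-1-0,111--0
  62 | 11-1-0,111--0
Essential prime implicants: --1000, -0-1-1, -000-0, -01--1, 0--101, 0-0-01, 00--0-, 001---, 110011, 111--0

YES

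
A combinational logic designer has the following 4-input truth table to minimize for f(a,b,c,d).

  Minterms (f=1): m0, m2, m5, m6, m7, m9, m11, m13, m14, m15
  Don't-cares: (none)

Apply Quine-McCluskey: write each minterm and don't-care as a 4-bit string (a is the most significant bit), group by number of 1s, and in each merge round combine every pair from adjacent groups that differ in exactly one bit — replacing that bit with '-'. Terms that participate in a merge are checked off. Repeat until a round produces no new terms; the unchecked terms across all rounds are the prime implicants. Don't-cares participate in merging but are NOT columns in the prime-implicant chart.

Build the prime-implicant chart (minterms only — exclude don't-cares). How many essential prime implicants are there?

4

Round 0: 0000✓ 0010✓ 0101✓ 0110✓ 0111✓ 1001✓ 1011✓ 1101✓ 1110✓ 1111✓
Round 1: -101✓ -110✓ -111✓ 0-10 00-0 01-1✓ 011-✓ 1-01✓ 1-11✓ 10-1✓ 11-1✓ 111-✓
Round 2: -1-1 -11- 1--1
PIs = {-1-1, -11-, 0-10, 00-0, 1--1}
Coverage chart:
  m0: 00-0 ←essential
  m2: 0-10,00-0
  m5: -1-1 ←essential
  m6: -11-,0-10
  m7: -1-1,-11-
  m9: 1--1 ←essential
  m11: 1--1 ←essential
  m13: -1-1,1--1
  m14: -11- ←essential
  m15: -1-1,-11-,1--1
Essential: -1-1, -11-, 00-0, 1--1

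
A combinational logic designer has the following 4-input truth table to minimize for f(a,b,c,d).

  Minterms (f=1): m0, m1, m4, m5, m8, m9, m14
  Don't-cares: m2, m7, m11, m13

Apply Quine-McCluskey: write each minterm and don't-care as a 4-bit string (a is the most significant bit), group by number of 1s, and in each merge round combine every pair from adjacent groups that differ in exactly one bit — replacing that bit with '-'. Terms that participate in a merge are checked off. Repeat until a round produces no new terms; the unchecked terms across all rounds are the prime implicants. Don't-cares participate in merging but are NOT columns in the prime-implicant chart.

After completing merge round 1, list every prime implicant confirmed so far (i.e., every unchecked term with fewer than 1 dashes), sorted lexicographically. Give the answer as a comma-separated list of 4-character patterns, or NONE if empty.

Round 0: 0000✓ 0001✓ 0010✓ 0100✓ 0101✓ 0111✓ 1000✓ 1001✓ 1011✓ 1101✓ 1110
Round 1: -000✓ -001✓ -101✓ 0-00✓ 0-01✓ 00-0 000-✓ 01-1 010-✓ 1-01✓ 10-1 100-✓
Round 2: --01 -00- 0-0-
PIs = {--01, -00-, 0-0-, 00-0, 01-1, 10-1, 1110}

1110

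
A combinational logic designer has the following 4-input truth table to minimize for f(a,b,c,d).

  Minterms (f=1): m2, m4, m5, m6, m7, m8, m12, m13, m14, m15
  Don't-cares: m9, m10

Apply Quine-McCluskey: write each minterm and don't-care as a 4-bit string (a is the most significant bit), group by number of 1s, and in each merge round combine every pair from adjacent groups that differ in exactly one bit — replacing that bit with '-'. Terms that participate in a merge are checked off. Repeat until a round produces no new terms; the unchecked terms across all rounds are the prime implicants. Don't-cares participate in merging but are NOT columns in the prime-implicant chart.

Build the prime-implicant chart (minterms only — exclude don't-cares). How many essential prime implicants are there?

2

Round 0: 0010✓ 0100✓ 0101✓ 0110✓ 0111✓ 1000✓ 1001✓ 1010✓ 1100✓ 1101✓ 1110✓ 1111✓
Round 1: -010✓ -100✓ -101✓ -110✓ -111✓ 0-10✓ 01-0✓ 01-1✓ 010-✓ 011-✓ 1-00✓ 1-01✓ 1-10✓ 10-0✓ 100-✓ 11-0✓ 11-1✓ 110-✓ 111-✓
Round 2: --10 -1-0✓ -1-1✓ -10-✓ -11-✓ 01--✓ 1--0 1-0- 11--✓
Round 3: -1--
PIs = {--10, -1--, 1--0, 1-0-}
Coverage chart:
  m2: --10 ←essential
  m4: -1-- ←essential
  m5: -1-- ←essential
  m6: --10,-1--
  m7: -1-- ←essential
  m8: 1--0,1-0-
  m12: -1--,1--0,1-0-
  m13: -1--,1-0-
  m14: --10,-1--,1--0
  m15: -1-- ←essential
Essential: --10, -1--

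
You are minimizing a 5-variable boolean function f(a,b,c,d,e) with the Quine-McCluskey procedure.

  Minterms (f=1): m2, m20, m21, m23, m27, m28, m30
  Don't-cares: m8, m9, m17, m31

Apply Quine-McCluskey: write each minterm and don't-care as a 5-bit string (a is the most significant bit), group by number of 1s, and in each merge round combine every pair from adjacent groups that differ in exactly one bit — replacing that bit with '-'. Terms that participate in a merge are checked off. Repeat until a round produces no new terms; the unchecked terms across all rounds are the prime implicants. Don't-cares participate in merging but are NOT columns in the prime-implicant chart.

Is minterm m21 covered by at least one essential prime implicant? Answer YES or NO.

NO

size-2^0 implicants → 00010  01000(✓)  01001(✓)  10001(✓)  10100(✓)  10101(✓)  10111(✓)  11011(✓)  11100(✓)  11110(✓)  11111(✓)
size-2^1 implicants → 0100-  1-100  1-111  10-01  101-1  1010-  11-11  111-0  1111-
Unchecked terms (primes): 00010, 0100-, 1-100, 1-111, 10-01, 101-1, 1010-, 11-11, 111-0, 1111-
Minterm coverage:
  m2 ⊆ 00010 [E]
  m20 ⊆ 1-100,1010-
  m21 ⊆ 10-01,101-1,1010-
  m23 ⊆ 1-111,101-1
  m27 ⊆ 11-11 [E]
  m28 ⊆ 1-100,111-0
  m30 ⊆ 111-0,1111-
E = {00010, 11-11}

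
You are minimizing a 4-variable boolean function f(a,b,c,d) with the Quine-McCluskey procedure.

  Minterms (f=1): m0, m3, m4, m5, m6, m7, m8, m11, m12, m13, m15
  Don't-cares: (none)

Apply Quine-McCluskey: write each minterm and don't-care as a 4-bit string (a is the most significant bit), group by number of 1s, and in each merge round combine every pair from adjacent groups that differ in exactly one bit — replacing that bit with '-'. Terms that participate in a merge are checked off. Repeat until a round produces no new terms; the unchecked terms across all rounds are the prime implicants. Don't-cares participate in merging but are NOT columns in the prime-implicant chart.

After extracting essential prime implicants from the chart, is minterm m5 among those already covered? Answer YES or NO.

size-2^0 implicants → 0000(✓)  0011(✓)  0100(✓)  0101(✓)  0110(✓)  0111(✓)  1000(✓)  1011(✓)  1100(✓)  1101(✓)  1111(✓)
size-2^1 implicants → -000(✓)  -011(✓)  -100(✓)  -101(✓)  -111(✓)  0-00(✓)  0-11(✓)  01-0(✓)  01-1(✓)  010-(✓)  011-(✓)  1-00(✓)  1-11(✓)  11-1(✓)  110-(✓)
size-2^2 implicants → --00  --11  -1-1  -10-  01--
Unchecked terms (primes): --00, --11, -1-1, -10-, 01--
Minterm coverage:
  m0 ⊆ --00 [E]
  m3 ⊆ --11 [E]
  m4 ⊆ --00,-10-,01--
  m5 ⊆ -1-1,-10-,01--
  m6 ⊆ 01-- [E]
  m7 ⊆ --11,-1-1,01--
  m8 ⊆ --00 [E]
  m11 ⊆ --11 [E]
  m12 ⊆ --00,-10-
  m13 ⊆ -1-1,-10-
  m15 ⊆ --11,-1-1
E = {--00, --11, 01--}

YES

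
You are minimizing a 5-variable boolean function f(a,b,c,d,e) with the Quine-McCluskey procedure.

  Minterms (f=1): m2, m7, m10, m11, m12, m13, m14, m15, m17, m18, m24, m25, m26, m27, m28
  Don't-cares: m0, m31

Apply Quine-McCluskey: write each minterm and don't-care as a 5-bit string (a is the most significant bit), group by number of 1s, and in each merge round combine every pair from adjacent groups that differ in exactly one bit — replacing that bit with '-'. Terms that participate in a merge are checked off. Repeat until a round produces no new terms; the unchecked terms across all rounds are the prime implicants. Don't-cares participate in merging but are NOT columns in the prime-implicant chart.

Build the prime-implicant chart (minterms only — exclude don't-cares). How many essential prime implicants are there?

[col 0] 00000*, 00010*, 00111*, 01010*, 01011*, 01100*, 01101*, 01110*, 01111*, 10001*, 10010*, 11000*, 11001*, 11010*, 11011*, 11100*, 11111*
[col 1] -0010*, -1010*, -1011*, -1100, -1111*, 0-010*, 0-111, 000-0, 01-10*, 01-11*, 0101-*, 011-0*, 011-1*, 0110-*, 0111-*, 1-001, 1-010*, 11-00, 11-11*, 110-0*, 110-1*, 1100-*, 1101-*
[col 2] --010, -1-11, -101-, 01-1-, 011--, 110--
Prime implicants: --010, -1-11, -101-, -1100, 0-111, 000-0, 01-1-, 011--, 1-001, 11-00, 110--
PI chart (minterm → PIs covering it):
  2 | --010,000-0
  7 | 0-111  (sole → essential)
  10 | --010,-101-,01-1-
  11 | -1-11,-101-,01-1-
  12 | -1100,011--
  13 | 011--  (sole → essential)
  14 | 01-1-,011--
  15 | -1-11,0-111,01-1-,011--
  17 | 1-001  (sole → essential)
  18 | --010  (sole → essential)
  24 | 11-00,110--
  25 | 1-001,110--
  26 | --010,-101-,110--
  27 | -1-11,-101-,110--
  28 | -1100,11-00
Essential prime implicants: --010, 0-111, 011--, 1-001

4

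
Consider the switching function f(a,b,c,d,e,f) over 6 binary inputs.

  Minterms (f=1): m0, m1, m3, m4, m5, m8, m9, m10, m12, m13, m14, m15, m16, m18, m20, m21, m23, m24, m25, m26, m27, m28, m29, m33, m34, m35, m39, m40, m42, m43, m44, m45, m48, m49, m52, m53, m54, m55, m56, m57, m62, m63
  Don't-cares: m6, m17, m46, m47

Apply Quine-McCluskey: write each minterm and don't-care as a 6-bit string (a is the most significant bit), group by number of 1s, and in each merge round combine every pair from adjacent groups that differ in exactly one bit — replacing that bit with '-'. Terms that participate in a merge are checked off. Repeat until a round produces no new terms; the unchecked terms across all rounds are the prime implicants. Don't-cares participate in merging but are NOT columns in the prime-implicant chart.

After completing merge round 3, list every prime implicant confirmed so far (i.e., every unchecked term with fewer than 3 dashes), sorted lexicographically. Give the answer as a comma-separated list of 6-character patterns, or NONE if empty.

[col 0] 000000*, 000001*, 000011*, 000100*, 000101*, 000110*, 001000*, 001001*, 001010*, 001100*, 001101*, 001110*, 001111*, 010000*, 010001*, 010010*, 010100*, 010101*, 010111*, 011000*, 011001*, 011010*, 011011*, 011100*, 011101*, 100001*, 100010*, 100011*, 100111*, 101000*, 101010*, 101011*, 101100*, 101101*, 101110*, 101111*, 110000*, 110001*, 110100*, 110101*, 110110*, 110111*, 111000*, 111001*, 111110*, 111111*
[col 1] -00001*, -00011*, -01000*, -01010*, -01100*, -01101*, -01110*, -01111*, -10000*, -10001*, -10100*, -10101*, -10111*, -11000*, -11001*, 0-0000*, 0-0001*, 0-0100*, 0-0101*, 0-1000*, 0-1001*, 0-1010*, 0-1100*, 0-1101*, 00-000*, 00-001*, 00-100*, 00-101*, 00-110*, 000-00*, 000-01*, 0000-1*, 00000-*, 0001-0*, 00010-*, 001-00*, 001-01*, 001-10*, 0010-0*, 00100-*, 0011-0*, 0011-1*, 00110-*, 00111-*, 01-000*, 01-001*, 01-010*, 01-100*, 01-101*, 010-00*, 010-01*, 0100-0*, 01000-*, 0101-1*, 01010-*, 011-00*, 011-01*, 0110-0*, 0110-1*, 01100-*, 01101-*, 01110-*, 1-0001*, 1-0111*, 1-1000*, 1-1110*, 1-1111*, 10-010*, 10-011*, 10-111*, 100-11*, 1000-1*, 10001-*, 101-00*, 101-10*, 101-11*, 1010-0*, 10101-*, 1011-0*, 1011-1*, 10110-*, 10111-*, 11-000*, 11-001*, 11-110*, 11-111*, 110-00*, 110-01*, 11000-*, 1101-0*, 1101-1*, 11010-*, 11011-*, 11100-*, 11111-*
[col 2] --0001, --1000, -000-1, -01-00*, -01-10*, -010-0*, -011-0*, -011-1*, -0110-*, -0111-*, -1-000*, -1-001*, -10-00*, -10-01*, -1000-*, -101-1, -1010-*, -1100-*, 0--000*, 0--001*, 0--100*, 0--101*, 0-0-00*, 0-0-01*, 0-000-*, 0-010-*, 0-1-00*, 0-1-01*, 0-10-0, 0-100-*, 0-110-*, 00--00*, 00--01*, 00-00-*, 00-1-0, 00-10-*, 000-0-*, 001--0*, 001-0-*, 0011--*, 01--00*, 01--01*, 01-0-0, 01-00-*, 01-10-*, 010-0-*, 011-0-*, 0110--, 1--111, 1-111-, 10--11, 10-01-, 101--0*, 101-1-, 1011--*, 11-00-*, 11-11-, 110-0-*, 1101--
[col 3] -01--0, -011--, -1-00-, -10-0-, 0---00*, 0---01*, 0--00-*, 0--10-*, 0-0-0-*, 0-1-0-*, 00--0-*, 01--0-*
[col 4] 0---0-
Prime implicants: --0001, --1000, -000-1, -01--0, -011--, -1-00-, -10-0-, -101-1, 0---0-, 0-10-0, 00-1-0, 01-0-0, 0110--, 1--111, 1-111-, 10--11, 10-01-, 101-1-, 11-11-, 1101--

--0001, --1000, -000-1, -101-1, 0-10-0, 00-1-0, 01-0-0, 0110--, 1--111, 1-111-, 10--11, 10-01-, 101-1-, 11-11-, 1101--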